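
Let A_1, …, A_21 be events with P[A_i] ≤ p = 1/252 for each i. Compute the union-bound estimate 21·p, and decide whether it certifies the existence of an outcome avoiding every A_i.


Union bound: P[∪_{i=1}^{21} A_i] ≤ Σ_i P[A_i] ≤ 21·p = 21·(1/252) = 1/12.
Numerically: 1/12 ≈ 0.0833.
Is 1/12 < 1? YES.
Since P[∪ A_i] ≤ 1/12 < 1, the complement has P[∩ A_i^c] ≥ 1 − 1/12 = 11/12 > 0, so some outcome avoids every A_i.

21·p = 1/12 ≈ 0.0833; existence CERTIFIED by the union bound.


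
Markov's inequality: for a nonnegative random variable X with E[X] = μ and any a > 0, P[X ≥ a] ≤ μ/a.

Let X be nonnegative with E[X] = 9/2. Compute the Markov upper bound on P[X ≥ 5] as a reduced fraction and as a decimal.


μ = E[X] = 9/2, a = 5.
Markov: P[X ≥ 5] ≤ μ/a = (9/2)/5 = 9/10.
Numerically: ≈ 0.900000.
(Since a = 5 > μ = 4.500000, the bound 9/10 is < 1 and informative.)

P[X ≥ 5] ≤ 9/10 ≈ 0.900000.


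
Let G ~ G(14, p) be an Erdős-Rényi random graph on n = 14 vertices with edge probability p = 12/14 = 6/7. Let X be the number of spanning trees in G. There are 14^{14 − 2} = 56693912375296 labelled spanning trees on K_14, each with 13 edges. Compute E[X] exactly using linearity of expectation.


K_14 has 14^{14 − 2} = 56693912375296 labelled spanning trees.
For each such spanning tree H, let X_H = 1 if all 13 edges of H are present in G. Then P[X_H = 1] = p^{13} = (6/7)^{13} = 13060694016/96889010407.
By linearity of expectation: E[X] = Σ_H E[X_H] = 56693912375296 · p^{13} = 56693912375296 · 13060694016/96889010407 = 53496602689536/7.
Numerically: E[X] ≈ 7.642e+12.

E[X] = 56693912375296 · (6/7)^{13} = 53496602689536/7 ≈ 7.642e+12.


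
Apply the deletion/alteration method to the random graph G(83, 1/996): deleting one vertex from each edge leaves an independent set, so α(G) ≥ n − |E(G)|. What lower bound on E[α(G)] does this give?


E[|E(G)|] = C(83, 2)·p = 3403 · (1/996) = 41/12.
E[α(G)] ≥ n − E[|E(G)|] = 83 − 41/12 = 955/12.
Numerically: ≈ 79.5833.
(This is only a lower bound; the true E[α(G)] may be larger.)

E[α(G)] ≥ 955/12 ≈ 79.5833.


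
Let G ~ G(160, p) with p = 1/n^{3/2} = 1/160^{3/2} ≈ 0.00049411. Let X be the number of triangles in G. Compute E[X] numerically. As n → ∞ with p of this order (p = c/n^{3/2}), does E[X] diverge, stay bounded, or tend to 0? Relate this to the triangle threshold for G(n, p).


Number of potential triangles: C(160, 3) = 669920.
Each occurs with probability p³ ≈ (0.00049411)³ ≈ 1.2063132e-10.
By linearity: E[X] = C(160, 3)·p³ ≈ 669920 · 1.2063132e-10 ≈ 0.00008.
Since α = 3/2 > 1, p = c/n^{3/2} = o(1/n) is below the triangle threshold p ~ 1/n. Asymptotically E[X] ~ (c³/6)·n^{3(1−α)} = (1³/6)·n^{-1.5} → 0, so by Markov's inequality G has no triangles w.h.p.

E[X] ≈ 0.00008; in regime p = Θ(1/n^{3/2}) E[X] tends to 0 (below the triangle threshold p ~ 1/n).


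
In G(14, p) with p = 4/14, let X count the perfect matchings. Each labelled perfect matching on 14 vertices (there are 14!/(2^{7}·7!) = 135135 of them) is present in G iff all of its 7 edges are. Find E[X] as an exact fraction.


K_14 has 14!/(2^{7}·7!) = 135135 labelled perfect matchings.
For each such perfect matching H, let X_H = 1 if all 7 edges of H are present in G. Then P[X_H = 1] = p^{7} = (2/7)^{7} = 128/823543.
By linearity of expectation: E[X] = Σ_H E[X_H] = 135135 · p^{7} = 135135 · 128/823543 = 2471040/117649.
Numerically: E[X] ≈ 21.

E[X] = 135135 · (2/7)^{7} = 2471040/117649 ≈ 21.


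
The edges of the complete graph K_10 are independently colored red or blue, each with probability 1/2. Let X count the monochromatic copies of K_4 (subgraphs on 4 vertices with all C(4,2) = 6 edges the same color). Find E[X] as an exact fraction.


Let X = Σ_S X_S over the C(10, 4) = 210 subsets S of size 4, where X_S = 1 if the K_4 on S is monochromatic.
For a fixed S, the K_4 on S has C(4, 2) = 6 edges. P[all 6 edges red] = (1/2)^6, and likewise for blue, so P[monochromatic] = 2·(1/2)^6 = 2^{1 − 6} = 1/32.
Summing: E[X] = C(10, 4) · 2^{1 − 6} = 210 · 1/32 = 105/16.
Numerically: E[X] ≈ 6.562500.

E[X] = C(10,4)·2^(1−C(4,2)) = 105/16 ≈ 6.562500.


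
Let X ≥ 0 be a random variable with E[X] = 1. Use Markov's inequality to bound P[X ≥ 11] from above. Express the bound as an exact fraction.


μ = E[X] = 1, a = 11.
Markov: P[X ≥ 11] ≤ μ/a = (1)/11 = 1/11.
Numerically: ≈ 0.091.
(Since a = 11 > μ = 1.000, the bound 1/11 is < 1 and informative.)

P[X ≥ 11] ≤ 1/11 ≈ 0.091.


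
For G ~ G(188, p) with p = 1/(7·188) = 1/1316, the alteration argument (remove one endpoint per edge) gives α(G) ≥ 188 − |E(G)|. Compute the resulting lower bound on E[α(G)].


E[|E(G)|] = C(188, 2)·p = 17578 · (1/1316) = 187/14.
E[α(G)] ≥ n − E[|E(G)|] = 188 − 187/14 = 2445/14.
Numerically: ≈ 174.64286.
(This is only a lower bound; the true E[α(G)] may be larger.)

E[α(G)] ≥ 2445/14 ≈ 174.64286.


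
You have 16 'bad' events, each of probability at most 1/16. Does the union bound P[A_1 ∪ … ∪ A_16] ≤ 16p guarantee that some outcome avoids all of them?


Union bound: P[∪_{i=1}^{16} A_i] ≤ Σ_i P[A_i] ≤ 16·p = 16·(1/16) = 1.
Numerically: 1 ≈ 1.00000.
Is 1 < 1? NO.
Since the bound 1 is ≥ 1, the union bound is uninformative here; it does NOT by itself certify existence.

16·p = 1 ≈ 1.00000; existence NOT certified by the union bound.


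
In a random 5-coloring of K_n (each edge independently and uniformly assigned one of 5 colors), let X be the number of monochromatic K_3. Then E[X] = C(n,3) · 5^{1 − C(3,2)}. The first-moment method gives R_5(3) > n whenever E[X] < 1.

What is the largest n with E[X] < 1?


We need C(n, 3) · 5^{1 − 3} < 1, i.e. C(n, 3) < 5^{3 − 1} = 25.
Check values of n near the boundary:
  n = 3: C(3, 3) = 1; 1 < 25? YES
  n = 4: C(4, 3) = 4; 4 < 25? YES
  n = 5: C(5, 3) = 10; 10 < 25? YES
  n = 6: C(6, 3) = 20; 20 < 25? YES
  n = 7: C(7, 3) = 35; 35 < 25? NO
  n = 8: C(8, 3) = 56; 56 < 25? NO
The largest n with C(n, 3) < 25 is n = 6 (where E[X] = 4/5 ≈ 0.8000000). Hence R_5(3) > 6, i.e. R_5(3) ≥ 7.

Largest n = 6; hence R_5(3) > 6.


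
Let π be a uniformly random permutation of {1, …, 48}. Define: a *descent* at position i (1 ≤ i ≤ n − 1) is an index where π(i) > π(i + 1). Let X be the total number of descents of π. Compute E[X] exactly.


Write X = Σ X_I over i = 1, …, 47, with X_I the indicator of one descent.
There are 47 indicators.
For each fixed i, the pair (π(i), π(i+1)) is a uniformly random ordered pair of distinct values from {1, …, 48}; by symmetry P[π(i) > π(i+1)] = 1/2.
By linearity: E[X] = 47 · (1/2) = (48 − 1) · (1/2) = 47/2 ≈ 23.50000.

E[X] = 47/2 = 23.50000.


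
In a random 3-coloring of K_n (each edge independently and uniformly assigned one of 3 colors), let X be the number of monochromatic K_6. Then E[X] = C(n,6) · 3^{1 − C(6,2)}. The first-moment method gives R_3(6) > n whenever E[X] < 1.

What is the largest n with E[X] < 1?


We need C(n, 6) · 3^{1 − 15} < 1, i.e. C(n, 6) < 3^{15 − 1} = 4782969.
Check values of n near the boundary:
  n = 39: C(39, 6) = 3262623; 3262623 < 4782969? YES
  n = 40: C(40, 6) = 3838380; 3838380 < 4782969? YES
  n = 41: C(41, 6) = 4496388; 4496388 < 4782969? YES
  n = 42: C(42, 6) = 5245786; 5245786 < 4782969? NO
  n = 43: C(43, 6) = 6096454; 6096454 < 4782969? NO
  n = 44: C(44, 6) = 7059052; 7059052 < 4782969? NO
The largest n with C(n, 6) < 4782969 is n = 41 (where E[X] = 1498796/1594323 ≈ 0.940083). Hence R_3(6) > 41, i.e. R_3(6) ≥ 42.

Largest n = 41; hence R_3(6) > 41.


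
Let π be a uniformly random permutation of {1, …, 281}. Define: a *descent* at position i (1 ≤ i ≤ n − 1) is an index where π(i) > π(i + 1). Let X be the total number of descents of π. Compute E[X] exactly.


Write X = Σ X_I over i = 1, …, 280, with X_I the indicator of one descent.
There are 280 indicators.
For each fixed i, the pair (π(i), π(i+1)) is a uniformly random ordered pair of distinct values from {1, …, 281}; by symmetry P[π(i) > π(i+1)] = 1/2.
By linearity: E[X] = 280 · (1/2) = (281 − 1) · (1/2) = 140 ≈ 140.000.

E[X] = 140 = 140.000.


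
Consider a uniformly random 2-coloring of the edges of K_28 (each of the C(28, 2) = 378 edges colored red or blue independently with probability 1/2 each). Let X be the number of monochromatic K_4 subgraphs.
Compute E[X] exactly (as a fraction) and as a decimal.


Let X = Σ_S X_S over the C(28, 4) = 20475 subsets S of size 4, where X_S = 1 if the K_4 on S is monochromatic.
For a fixed S, the K_4 on S has C(4, 2) = 6 edges. P[all 6 edges red] = (1/2)^6, and likewise for blue, so P[monochromatic] = 2·(1/2)^6 = 2^{1 − 6} = 1/32.
Summing: E[X] = C(28, 4) · 2^{1 − 6} = 20475 · 1/32 = 20475/32.
Numerically: E[X] ≈ 639.8438.

E[X] = C(28,4)·2^(1−C(4,2)) = 20475/32 ≈ 639.8438.


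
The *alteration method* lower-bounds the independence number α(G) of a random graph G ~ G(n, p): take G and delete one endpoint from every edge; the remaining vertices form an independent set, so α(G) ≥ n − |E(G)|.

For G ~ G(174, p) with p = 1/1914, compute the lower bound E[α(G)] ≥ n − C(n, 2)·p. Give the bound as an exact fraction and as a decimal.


E[|E(G)|] = C(174, 2)·p = 15051 · (1/1914) = 173/22.
E[α(G)] ≥ n − E[|E(G)|] = 174 − 173/22 = 3655/22.
Numerically: ≈ 166.136.
(This is only a lower bound; the true E[α(G)] may be larger.)

E[α(G)] ≥ 3655/22 ≈ 166.136.


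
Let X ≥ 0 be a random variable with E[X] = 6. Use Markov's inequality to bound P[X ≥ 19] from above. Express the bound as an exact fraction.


μ = E[X] = 6, a = 19.
Markov: P[X ≥ 19] ≤ μ/a = (6)/19 = 6/19.
Numerically: ≈ 0.31579.
(Since a = 19 > μ = 6.00000, the bound 6/19 is < 1 and informative.)

P[X ≥ 19] ≤ 6/19 ≈ 0.31579.


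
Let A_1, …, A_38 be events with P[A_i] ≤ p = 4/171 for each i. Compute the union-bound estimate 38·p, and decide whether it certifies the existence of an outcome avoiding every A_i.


Union bound: P[∪_{i=1}^{38} A_i] ≤ Σ_i P[A_i] ≤ 38·p = 38·(4/171) = 8/9.
Numerically: 8/9 ≈ 0.88889.
Is 8/9 < 1? YES.
Since P[∪ A_i] ≤ 8/9 < 1, the complement has P[∩ A_i^c] ≥ 1 − 8/9 = 1/9 > 0, so some outcome avoids every A_i.

38·p = 8/9 ≈ 0.88889; existence CERTIFIED by the union bound.


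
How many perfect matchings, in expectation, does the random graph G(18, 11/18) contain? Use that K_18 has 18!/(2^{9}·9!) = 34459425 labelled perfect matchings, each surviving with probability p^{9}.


K_18 has 18!/(2^{9}·9!) = 34459425 labelled perfect matchings.
For each such perfect matching H, let X_H = 1 if all 9 edges of H are present in G. Then P[X_H = 1] = p^{9} = (11/18)^{9} = 2357947691/198359290368.
By linearity of expectation: E[X] = Σ_H E[X_H] = 34459425 · p^{9} = 34459425 · 2357947691/198359290368 = 1003129896443675/2448880128.
Numerically: E[X] ≈ 4.1e+05.

E[X] = 34459425 · (11/18)^{9} = 1003129896443675/2448880128 ≈ 4.1e+05.


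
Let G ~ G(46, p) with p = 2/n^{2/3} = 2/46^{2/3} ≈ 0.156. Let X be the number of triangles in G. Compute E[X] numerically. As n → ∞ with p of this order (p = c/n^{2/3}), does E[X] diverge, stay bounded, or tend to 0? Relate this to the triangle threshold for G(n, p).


Number of potential triangles: C(46, 3) = 15180.
Each occurs with probability p³ ≈ (0.156)³ ≈ 3.78072e-03.
By linearity: E[X] = C(46, 3)·p³ ≈ 15180 · 3.78072e-03 ≈ 57.391.
Since α = 2/3 < 1, p = c/n^{2/3} ≫ 1/n is above the triangle threshold p ~ 1/n. Asymptotically E[X] ~ (c³/6)·n^{3(1−α)} = (2³/6)·n^{1} → ∞; triangles are abundant w.h.p.

E[X] ≈ 57.391; in regime p = Θ(1/n^{2/3}) E[X] diverges (above the triangle threshold p ~ 1/n).


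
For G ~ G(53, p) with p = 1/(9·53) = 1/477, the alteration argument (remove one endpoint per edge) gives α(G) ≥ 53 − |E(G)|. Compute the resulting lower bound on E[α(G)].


E[|E(G)|] = C(53, 2)·p = 1378 · (1/477) = 26/9.
E[α(G)] ≥ n − E[|E(G)|] = 53 − 26/9 = 451/9.
Numerically: ≈ 50.111.
(This is only a lower bound; the true E[α(G)] may be larger.)

E[α(G)] ≥ 451/9 ≈ 50.111.


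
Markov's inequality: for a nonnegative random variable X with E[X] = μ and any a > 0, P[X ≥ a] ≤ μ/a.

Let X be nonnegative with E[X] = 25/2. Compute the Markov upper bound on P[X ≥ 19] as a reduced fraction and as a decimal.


μ = E[X] = 25/2, a = 19.
Markov: P[X ≥ 19] ≤ μ/a = (25/2)/19 = 25/38.
Numerically: ≈ 0.657895.
(Since a = 19 > μ = 12.500000, the bound 25/38 is < 1 and informative.)

P[X ≥ 19] ≤ 25/38 ≈ 0.657895.


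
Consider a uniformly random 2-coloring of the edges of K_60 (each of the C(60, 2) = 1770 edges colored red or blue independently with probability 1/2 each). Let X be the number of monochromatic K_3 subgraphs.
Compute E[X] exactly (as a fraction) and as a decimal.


Let X = Σ_S X_S over the C(60, 3) = 34220 subsets S of size 3, where X_S = 1 if the K_3 on S is monochromatic.
For a fixed S, the K_3 on S has C(3, 2) = 3 edges. P[all 3 edges red] = (1/2)^3, and likewise for blue, so P[monochromatic] = 2·(1/2)^3 = 2^{1 − 3} = 1/4.
By linearity of expectation: E[X] = C(60, 3) · 2^{1 − 3} = 34220 · 1/4 = 8555.
Numerically: E[X] ≈ 8555.0000.

E[X] = C(60,3)·2^(1−C(3,2)) = 8555 ≈ 8555.0000.


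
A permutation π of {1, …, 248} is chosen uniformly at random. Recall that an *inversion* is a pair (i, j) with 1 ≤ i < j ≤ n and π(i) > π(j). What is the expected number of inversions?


Write X = Σ X_I over the C(248, 2) = 30628 pairs i < j, with X_I the indicator of one inversion.
There are 30628 indicators.
For each fixed pair i < j, the values π(i) and π(j) are two distinct elements of {1, …, 248} in uniformly random order; by symmetry P[π(i) > π(j)] = 1/2.
By linearity: E[X] = 30628 · (1/2) = C(248, 2) · (1/2) = 30628/2 = 15314 ≈ 15314.0000.

E[X] = 15314 = 15314.0000.


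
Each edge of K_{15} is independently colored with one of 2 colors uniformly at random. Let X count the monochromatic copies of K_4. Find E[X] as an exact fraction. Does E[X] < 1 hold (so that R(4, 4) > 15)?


E[X] = C(15, 4) · 2^{1 − 6} = 1365 · 2^{−5} = 1365/32.
As a reduced fraction: E[X] = 1365/32 ≈ 42.656.
Is E[X] < 1? NO.
Since E[X] ≥ 1, the first-moment bound is inconclusive at n = 15; it does NOT by itself certify R(4, 4) > 15.

E[X] = 1365/32 ≈ 42.656; E[X] ≥ 1; first-moment method inconclusive here.


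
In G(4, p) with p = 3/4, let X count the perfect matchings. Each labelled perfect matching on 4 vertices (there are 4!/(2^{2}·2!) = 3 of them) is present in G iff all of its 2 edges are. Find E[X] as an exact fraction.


K_4 has 4!/(2^{2}·2!) = 3 labelled perfect matchings.
For each such perfect matching H, let X_H = 1 if all 2 edges of H are present in G. Then P[X_H = 1] = p^{2} = (3/4)^{2} = 9/16.
By linearity: E[X] = Σ_H E[X_H] = 3 · p^{2} = 3 · 9/16 = 27/16.
Numerically: E[X] ≈ 1.69.

E[X] = 3 · (3/4)^{2} = 27/16 ≈ 1.69.


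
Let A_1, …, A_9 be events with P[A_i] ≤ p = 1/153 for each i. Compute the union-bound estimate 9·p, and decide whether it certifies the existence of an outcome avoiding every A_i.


Union bound: P[∪_{i=1}^{9} A_i] ≤ Σ_i P[A_i] ≤ 9·p = 9·(1/153) = 1/17.
Numerically: 1/17 ≈ 0.058824.
Is 1/17 < 1? YES.
Since P[∪ A_i] ≤ 1/17 < 1, the complement has P[∩ A_i^c] ≥ 1 − 1/17 = 16/17 > 0, so some outcome avoids every A_i.

9·p = 1/17 ≈ 0.058824; existence CERTIFIED by the union bound.


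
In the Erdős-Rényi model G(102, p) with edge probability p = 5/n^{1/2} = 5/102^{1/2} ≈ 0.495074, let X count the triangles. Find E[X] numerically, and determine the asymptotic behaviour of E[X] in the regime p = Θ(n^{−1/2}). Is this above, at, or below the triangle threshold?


Number of potential triangles: C(102, 3) = 171700.
Each occurs with probability p³ ≈ (0.495074)³ ≈ 1.21341611e-01.
By linearity: E[X] = C(102, 3)·p³ ≈ 171700 · 1.21341611e-01 ≈ 20834.354550.
Since α = 1/2 < 1, p = c/n^{1/2} ≫ 1/n is above the triangle threshold p ~ 1/n. Asymptotically E[X] ~ (c³/6)·n^{3(1−α)} = (5³/6)·n^{1.5} → ∞; triangles are abundant w.h.p.

E[X] ≈ 20834.354550; in regime p = Θ(1/n^{1/2}) E[X] diverges (above the triangle threshold p ~ 1/n).


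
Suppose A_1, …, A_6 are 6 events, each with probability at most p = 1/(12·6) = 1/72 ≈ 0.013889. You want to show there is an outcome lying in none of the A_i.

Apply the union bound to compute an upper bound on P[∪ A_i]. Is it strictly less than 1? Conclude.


Union bound: P[∪_{i=1}^{6} A_i] ≤ Σ_i P[A_i] ≤ 6·p = 6·(1/72) = 1/12.
Numerically: 1/12 ≈ 0.083333.
Is 1/12 < 1? YES.
Since P[∪ A_i] ≤ 1/12 < 1, the complement has P[∩ A_i^c] ≥ 1 − 1/12 = 11/12 > 0, so some outcome avoids every A_i.

6·p = 1/12 ≈ 0.083333; existence CERTIFIED by the union bound.


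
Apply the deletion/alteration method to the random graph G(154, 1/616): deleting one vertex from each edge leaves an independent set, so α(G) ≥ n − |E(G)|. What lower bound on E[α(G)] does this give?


E[|E(G)|] = C(154, 2)·p = 11781 · (1/616) = 153/8.
E[α(G)] ≥ n − E[|E(G)|] = 154 − 153/8 = 1079/8.
Numerically: ≈ 134.8750.
(This is only a lower bound; the true E[α(G)] may be larger.)

E[α(G)] ≥ 1079/8 ≈ 134.8750.


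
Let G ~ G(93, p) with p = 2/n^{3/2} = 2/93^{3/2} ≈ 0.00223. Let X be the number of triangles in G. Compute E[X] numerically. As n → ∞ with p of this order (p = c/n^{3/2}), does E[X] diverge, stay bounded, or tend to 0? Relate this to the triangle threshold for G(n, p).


Number of potential triangles: C(93, 3) = 129766.
Each occurs with probability p³ ≈ (0.00223)³ ≈ 1.108962e-08.
By linearity: E[X] = C(93, 3)·p³ ≈ 129766 · 1.108962e-08 ≈ 0.0014.
Since α = 3/2 > 1, p = c/n^{3/2} = o(1/n) is below the triangle threshold p ~ 1/n. Asymptotically E[X] ~ (c³/6)·n^{3(1−α)} = (2³/6)·n^{-1.5} → 0, so by Markov's inequality G has no triangles w.h.p.

E[X] ≈ 0.0014; in regime p = Θ(1/n^{3/2}) E[X] tends to 0 (below the triangle threshold p ~ 1/n).


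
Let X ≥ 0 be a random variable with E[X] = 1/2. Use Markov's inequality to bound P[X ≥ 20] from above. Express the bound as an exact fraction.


μ = E[X] = 1/2, a = 20.
Markov: P[X ≥ 20] ≤ μ/a = (1/2)/20 = 1/40.
Numerically: ≈ 0.02500.
(Since a = 20 > μ = 0.50000, the bound 1/40 is < 1 and informative.)

P[X ≥ 20] ≤ 1/40 ≈ 0.02500.


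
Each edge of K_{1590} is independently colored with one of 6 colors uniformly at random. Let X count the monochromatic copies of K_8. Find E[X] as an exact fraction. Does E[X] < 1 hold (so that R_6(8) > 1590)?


E[X] = C(1590, 8) · 6^{1 − 28} = 995397314198933813310 · 6^{−27} = 995397314198933813310/1023490369077469249536.
As a reduced fraction: E[X] = 55299850788829656295/56860576059859402752 ≈ 0.9726.
Is E[X] < 1? YES.
Since E[X] < 1, there exists a 6-coloring of K_{1590} with no monochromatic K_8; hence R_6(8) > 1590.

E[X] = 55299850788829656295/56860576059859402752 ≈ 0.9726; E[X] < 1, so R_6(8) > 1590.


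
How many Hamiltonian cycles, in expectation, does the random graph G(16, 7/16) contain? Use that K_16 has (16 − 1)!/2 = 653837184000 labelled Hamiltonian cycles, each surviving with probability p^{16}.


K_16 has (16 − 1)!/2 = 653837184000 labelled Hamiltonian cycles.
For each such Hamiltonian cycle H, let X_H = 1 if all 16 edges of H are present in G. Then P[X_H = 1] = p^{16} = (7/16)^{16} = 33232930569601/18446744073709551616.
By linearity: E[X] = Σ_H E[X_H] = 653837184000 · p^{16} = 653837184000 · 33232930569601/18446744073709551616 = 21219654042671322112875/18014398509481984.
Numerically: E[X] ≈ 1.1779e+06.

E[X] = 653837184000 · (7/16)^{16} = 21219654042671322112875/18014398509481984 ≈ 1.1779e+06.


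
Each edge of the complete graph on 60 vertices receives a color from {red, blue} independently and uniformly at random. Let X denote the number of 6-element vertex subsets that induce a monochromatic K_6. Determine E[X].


Let X = Σ_S X_S over the C(60, 6) = 50063860 subsets S of size 6, where X_S = 1 if the K_6 on S is monochromatic.
For a fixed S, the K_6 on S has C(6, 2) = 15 edges. P[all 15 edges red] = (1/2)^15, and likewise for blue, so P[monochromatic] = 2·(1/2)^15 = 2^{1 − 15} = 1/16384.
Summing: E[X] = C(60, 6) · 2^{1 − 15} = 50063860 · 1/16384 = 12515965/4096.
Numerically: E[X] ≈ 3055.656.

E[X] = C(60,6)·2^(1−C(6,2)) = 12515965/4096 ≈ 3055.656.


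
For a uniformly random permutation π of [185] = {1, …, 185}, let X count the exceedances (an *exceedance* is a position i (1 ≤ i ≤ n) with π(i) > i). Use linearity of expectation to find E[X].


Write X = Σ_{i=1}^{185} X_i, where X_i = 1_{π(i) > i}.
For each fixed i, π(i) is uniform over {1, …, 185} (marginal of a uniform permutation), so P[π(i) > i] = (n − i)/n. Summing: Σ_{i=1}^{185} (n − i)/n = (0 + 1 + … + 184)/185 = 185(185 − 1)/(2·185) = (185 − 1)/2.
Hence E[X] = Σ_{i=1}^{185} (185 − i)/185 = 92 ≈ 92.00000.

E[X] = 92 = 92.00000.


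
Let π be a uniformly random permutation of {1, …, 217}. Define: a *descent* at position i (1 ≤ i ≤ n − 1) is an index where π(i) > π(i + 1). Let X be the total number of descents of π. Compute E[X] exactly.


Write X = Σ X_I over i = 1, …, 216, with X_I the indicator of one descent.
There are 216 indicators.
For each fixed i, the pair (π(i), π(i+1)) is a uniformly random ordered pair of distinct values from {1, …, 217}; by symmetry P[π(i) > π(i+1)] = 1/2.
By linearity: E[X] = 216 · (1/2) = (217 − 1) · (1/2) = 108 ≈ 108.0000.

E[X] = 108 = 108.0000.


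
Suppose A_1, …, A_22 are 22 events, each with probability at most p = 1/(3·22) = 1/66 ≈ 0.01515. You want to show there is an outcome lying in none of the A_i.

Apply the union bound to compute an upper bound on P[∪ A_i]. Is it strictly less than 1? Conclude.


Union bound: P[∪_{i=1}^{22} A_i] ≤ Σ_i P[A_i] ≤ 22·p = 22·(1/66) = 1/3.
Numerically: 1/3 ≈ 0.33333.
Is 1/3 < 1? YES.
Since P[∪ A_i] ≤ 1/3 < 1, the complement has P[∩ A_i^c] ≥ 1 − 1/3 = 2/3 > 0, so some outcome avoids every A_i.

22·p = 1/3 ≈ 0.33333; existence CERTIFIED by the union bound.


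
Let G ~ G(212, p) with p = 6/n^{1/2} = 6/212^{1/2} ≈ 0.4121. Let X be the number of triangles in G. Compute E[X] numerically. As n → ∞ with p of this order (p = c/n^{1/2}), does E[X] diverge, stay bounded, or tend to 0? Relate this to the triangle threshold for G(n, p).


Number of potential triangles: C(212, 3) = 1565620.
Each occurs with probability p³ ≈ (0.4121)³ ≈ 6.997614e-02.
By linearity: E[X] = C(212, 3)·p³ ≈ 1565620 · 6.997614e-02 ≈ 109556.0386.
Since α = 1/2 < 1, p = c/n^{1/2} ≫ 1/n is above the triangle threshold p ~ 1/n. Asymptotically E[X] ~ (c³/6)·n^{3(1−α)} = (6³/6)·n^{1.5} → ∞; triangles are abundant w.h.p.

E[X] ≈ 109556.0386; in regime p = Θ(1/n^{1/2}) E[X] diverges (above the triangle threshold p ~ 1/n).


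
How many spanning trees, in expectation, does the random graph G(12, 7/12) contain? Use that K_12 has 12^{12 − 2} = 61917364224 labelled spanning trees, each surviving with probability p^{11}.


K_12 has 12^{12 − 2} = 61917364224 labelled spanning trees.
For each such spanning tree H, let X_H = 1 if all 11 edges of H are present in G. Then P[X_H = 1] = p^{11} = (7/12)^{11} = 1977326743/743008370688.
Summing the indicators: E[X] = Σ_H E[X_H] = 61917364224 · p^{11} = 61917364224 · 1977326743/743008370688 = 1977326743/12.
Numerically: E[X] ≈ 1.65e+08.

E[X] = 61917364224 · (7/12)^{11} = 1977326743/12 ≈ 1.65e+08.


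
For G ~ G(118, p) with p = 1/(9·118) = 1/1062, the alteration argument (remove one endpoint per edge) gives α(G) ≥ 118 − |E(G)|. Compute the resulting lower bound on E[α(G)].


E[|E(G)|] = C(118, 2)·p = 6903 · (1/1062) = 13/2.
E[α(G)] ≥ n − E[|E(G)|] = 118 − 13/2 = 223/2.
Numerically: ≈ 111.50000.
(This is only a lower bound; the true E[α(G)] may be larger.)

E[α(G)] ≥ 223/2 ≈ 111.50000.


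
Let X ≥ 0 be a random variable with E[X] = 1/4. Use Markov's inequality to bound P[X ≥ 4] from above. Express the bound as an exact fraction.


μ = E[X] = 1/4, a = 4.
Markov: P[X ≥ 4] ≤ μ/a = (1/4)/4 = 1/16.
Numerically: ≈ 0.0625.
(Since a = 4 > μ = 0.2500, the bound 1/16 is < 1 and informative.)

P[X ≥ 4] ≤ 1/16 ≈ 0.0625.


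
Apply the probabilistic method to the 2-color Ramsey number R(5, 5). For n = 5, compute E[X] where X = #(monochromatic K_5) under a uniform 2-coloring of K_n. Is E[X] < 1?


E[X] = C(5, 5) · 2^{1 − 10} = 1 · 2^{−9} = 1/512.
As a reduced fraction: E[X] = 1/512 ≈ 0.0019531.
Is E[X] < 1? YES.
Since E[X] < 1, there exists a 2-coloring of K_{5} with no monochromatic K_5; hence R(5, 5) > 5.

E[X] = 1/512 ≈ 0.0019531; E[X] < 1, so R(5, 5) > 5.


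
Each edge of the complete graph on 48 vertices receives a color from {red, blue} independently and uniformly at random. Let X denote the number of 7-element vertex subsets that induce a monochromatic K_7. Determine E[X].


Let X = Σ_S X_S over the C(48, 7) = 73629072 subsets S of size 7, where X_S = 1 if the K_7 on S is monochromatic.
For a fixed S, the K_7 on S has C(7, 2) = 21 edges. P[all 21 edges red] = (1/2)^21, and likewise for blue, so P[monochromatic] = 2·(1/2)^21 = 2^{1 − 21} = 1/1048576.
Summing: E[X] = C(48, 7) · 2^{1 − 21} = 73629072 · 1/1048576 = 4601817/65536.
Numerically: E[X] ≈ 70.218.

E[X] = C(48,7)·2^(1−C(7,2)) = 4601817/65536 ≈ 70.218.


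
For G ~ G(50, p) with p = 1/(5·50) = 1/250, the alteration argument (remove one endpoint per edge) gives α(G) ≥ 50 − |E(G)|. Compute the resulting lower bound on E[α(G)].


E[|E(G)|] = C(50, 2)·p = 1225 · (1/250) = 49/10.
E[α(G)] ≥ n − E[|E(G)|] = 50 − 49/10 = 451/10.
Numerically: ≈ 45.10000.
(This is only a lower bound; the true E[α(G)] may be larger.)

E[α(G)] ≥ 451/10 ≈ 45.10000.


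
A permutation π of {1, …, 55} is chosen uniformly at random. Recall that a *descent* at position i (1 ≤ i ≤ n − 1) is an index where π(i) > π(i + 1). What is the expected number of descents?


Write X = Σ X_I over i = 1, …, 54, with X_I the indicator of one descent.
There are 54 indicators.
For each fixed i, the pair (π(i), π(i+1)) is a uniformly random ordered pair of distinct values from {1, …, 55}; by symmetry P[π(i) > π(i+1)] = 1/2.
By linearity: E[X] = 54 · (1/2) = (55 − 1) · (1/2) = 27 ≈ 27.000000.

E[X] = 27 = 27.000000.


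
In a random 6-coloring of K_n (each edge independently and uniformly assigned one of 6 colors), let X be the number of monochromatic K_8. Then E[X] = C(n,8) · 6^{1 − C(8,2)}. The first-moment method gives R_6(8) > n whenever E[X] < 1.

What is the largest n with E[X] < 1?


We need C(n, 8) · 6^{1 − 28} < 1, i.e. C(n, 8) < 6^{28 − 1} = 1023490369077469249536.
Check values of n near the boundary:
  n = 1592: C(1592, 8) = 1005480414540892933435; 1005480414540892933435 < 1023490369077469249536? YES
  n = 1593: C(1593, 8) = 1010555394551193970323; 1010555394551193970323 < 1023490369077469249536? YES
  n = 1594: C(1594, 8) = 1015652773590544255167; 1015652773590544255167 < 1023490369077469249536? YES
  n = 1595: C(1595, 8) = 1020772636343363633895; 1020772636343363633895 < 1023490369077469249536? YES
  n = 1596: C(1596, 8) = 1025915067760710553965; 1025915067760710553965 < 1023490369077469249536? NO
  n = 1597: C(1597, 8) = 1031080153060953275445; 1031080153060953275445 < 1023490369077469249536? NO
The largest n with C(n, 8) < 1023490369077469249536 is n = 1595 (where E[X] = 113419181815929292655/113721152119718805504 ≈ 0.9973). Hence R_6(8) > 1595, i.e. R_6(8) ≥ 1596.

Largest n = 1595; hence R_6(8) > 1595.


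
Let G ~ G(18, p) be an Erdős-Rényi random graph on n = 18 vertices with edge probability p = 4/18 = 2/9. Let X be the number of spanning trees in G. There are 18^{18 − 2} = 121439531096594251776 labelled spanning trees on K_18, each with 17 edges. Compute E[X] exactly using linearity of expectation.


K_18 has 18^{18 − 2} = 121439531096594251776 labelled spanning trees.
For each such spanning tree H, let X_H = 1 if all 17 edges of H are present in G. Then P[X_H = 1] = p^{17} = (2/9)^{17} = 131072/16677181699666569.
By linearity of expectation: E[X] = Σ_H E[X_H] = 121439531096594251776 · p^{17} = 121439531096594251776 · 131072/16677181699666569 = 8589934592/9.
Numerically: E[X] ≈ 9.544e+08.

E[X] = 121439531096594251776 · (2/9)^{17} = 8589934592/9 ≈ 9.544e+08.


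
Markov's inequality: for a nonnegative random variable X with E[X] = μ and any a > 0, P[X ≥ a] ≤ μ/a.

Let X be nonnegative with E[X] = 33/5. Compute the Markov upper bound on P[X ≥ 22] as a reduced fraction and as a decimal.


μ = E[X] = 33/5, a = 22.
Markov: P[X ≥ 22] ≤ μ/a = (33/5)/22 = 3/10.
Numerically: ≈ 0.300.
(Since a = 22 > μ = 6.600, the bound 3/10 is < 1 and informative.)

P[X ≥ 22] ≤ 3/10 ≈ 0.300.


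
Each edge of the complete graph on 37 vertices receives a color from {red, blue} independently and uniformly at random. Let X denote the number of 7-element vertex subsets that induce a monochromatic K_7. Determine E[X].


Let X = Σ_S X_S over the C(37, 7) = 10295472 subsets S of size 7, where X_S = 1 if the K_7 on S is monochromatic.
For a fixed S, the K_7 on S has C(7, 2) = 21 edges. P[all 21 edges red] = (1/2)^21, and likewise for blue, so P[monochromatic] = 2·(1/2)^21 = 2^{1 − 21} = 1/1048576.
Summing: E[X] = C(37, 7) · 2^{1 − 21} = 10295472 · 1/1048576 = 643467/65536.
Numerically: E[X] ≈ 9.818527.

E[X] = C(37,7)·2^(1−C(7,2)) = 643467/65536 ≈ 9.818527.


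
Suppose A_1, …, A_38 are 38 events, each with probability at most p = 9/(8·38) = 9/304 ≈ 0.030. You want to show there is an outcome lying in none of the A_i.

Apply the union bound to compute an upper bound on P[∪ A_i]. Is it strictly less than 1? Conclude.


Union bound: P[∪_{i=1}^{38} A_i] ≤ Σ_i P[A_i] ≤ 38·p = 38·(9/304) = 9/8.
Numerically: 9/8 ≈ 1.125.
Is 9/8 < 1? NO.
Since the bound 9/8 is ≥ 1, the union bound is uninformative here; it does NOT by itself certify existence.

38·p = 9/8 ≈ 1.125; existence NOT certified by the union bound.


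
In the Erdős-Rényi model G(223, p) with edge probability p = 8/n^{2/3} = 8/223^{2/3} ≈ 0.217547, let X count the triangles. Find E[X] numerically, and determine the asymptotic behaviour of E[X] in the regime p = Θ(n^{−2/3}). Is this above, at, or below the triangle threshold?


Number of potential triangles: C(223, 3) = 1823471.
Each occurs with probability p³ ≈ (0.217547)³ ≈ 1.02958033e-02.
By linearity: E[X] = C(223, 3)·p³ ≈ 1823471 · 1.02958033e-02 ≈ 18774.098655.
Since α = 2/3 < 1, p = c/n^{2/3} ≫ 1/n is above the triangle threshold p ~ 1/n. Asymptotically E[X] ~ (c³/6)·n^{3(1−α)} = (8³/6)·n^{1} → ∞; triangles are abundant w.h.p.

E[X] ≈ 18774.098655; in regime p = Θ(1/n^{2/3}) E[X] diverges (above the triangle threshold p ~ 1/n).


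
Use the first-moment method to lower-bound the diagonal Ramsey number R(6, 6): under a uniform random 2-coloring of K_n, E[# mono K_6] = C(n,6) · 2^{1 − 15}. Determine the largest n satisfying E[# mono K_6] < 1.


We need C(n, 6) · 2^{1 − 15} < 1, i.e. C(n, 6) < 2^{15 − 1} = 16384.
Check values of n near the boundary:
  n = 15: C(15, 6) = 5005; 5005 < 16384? YES
  n = 16: C(16, 6) = 8008; 8008 < 16384? YES
  n = 17: C(17, 6) = 12376; 12376 < 16384? YES
  n = 18: C(18, 6) = 18564; 18564 < 16384? NO
  n = 19: C(19, 6) = 27132; 27132 < 16384? NO
The largest n with C(n, 6) < 16384 is n = 17 (where E[X] = 1547/2048 ≈ 0.755). Hence R(6, 6) > 17, i.e. R(6, 6) ≥ 18.

Largest n = 17; hence R(6, 6) > 17.


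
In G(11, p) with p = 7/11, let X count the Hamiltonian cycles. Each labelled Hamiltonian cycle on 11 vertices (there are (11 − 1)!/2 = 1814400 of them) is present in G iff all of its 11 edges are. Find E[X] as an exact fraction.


K_11 has (11 − 1)!/2 = 1814400 labelled Hamiltonian cycles.
For each such Hamiltonian cycle H, let X_H = 1 if all 11 edges of H are present in G. Then P[X_H = 1] = p^{11} = (7/11)^{11} = 1977326743/285311670611.
By linearity: E[X] = Σ_H E[X_H] = 1814400 · p^{11} = 1814400 · 1977326743/285311670611 = 3587661642499200/285311670611.
Numerically: E[X] ≈ 1.257e+04.

E[X] = 1814400 · (7/11)^{11} = 3587661642499200/285311670611 ≈ 1.257e+04.


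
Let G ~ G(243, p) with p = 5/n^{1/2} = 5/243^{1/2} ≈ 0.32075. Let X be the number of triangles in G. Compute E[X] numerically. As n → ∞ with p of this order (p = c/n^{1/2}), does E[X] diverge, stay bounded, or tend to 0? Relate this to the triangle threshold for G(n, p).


Number of potential triangles: C(243, 3) = 2362041.
Each occurs with probability p³ ≈ (0.32075)³ ≈ 3.2998987e-02.
By linearity: E[X] = C(243, 3)·p³ ≈ 2362041 · 3.2998987e-02 ≈ 77944.95926.
Since α = 1/2 < 1, p = c/n^{1/2} ≫ 1/n is above the triangle threshold p ~ 1/n. Asymptotically E[X] ~ (c³/6)·n^{3(1−α)} = (5³/6)·n^{1.5} → ∞; triangles are abundant w.h.p.

E[X] ≈ 77944.95926; in regime p = Θ(1/n^{1/2}) E[X] diverges (above the triangle threshold p ~ 1/n).


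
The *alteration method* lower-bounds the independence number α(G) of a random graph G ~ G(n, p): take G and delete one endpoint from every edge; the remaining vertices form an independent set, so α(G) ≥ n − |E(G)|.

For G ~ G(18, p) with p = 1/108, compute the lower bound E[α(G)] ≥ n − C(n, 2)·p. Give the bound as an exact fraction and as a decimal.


E[|E(G)|] = C(18, 2)·p = 153 · (1/108) = 17/12.
E[α(G)] ≥ n − E[|E(G)|] = 18 − 17/12 = 199/12.
Numerically: ≈ 16.5833.
(This is only a lower bound; the true E[α(G)] may be larger.)

E[α(G)] ≥ 199/12 ≈ 16.5833.


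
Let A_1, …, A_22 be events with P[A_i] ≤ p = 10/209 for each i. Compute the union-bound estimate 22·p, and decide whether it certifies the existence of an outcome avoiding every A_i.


Union bound: P[∪_{i=1}^{22} A_i] ≤ Σ_i P[A_i] ≤ 22·p = 22·(10/209) = 20/19.
Numerically: 20/19 ≈ 1.05263.
Is 20/19 < 1? NO.
Since the bound 20/19 is ≥ 1, the union bound is uninformative here; it does NOT by itself certify existence.

22·p = 20/19 ≈ 1.05263; existence NOT certified by the union bound.


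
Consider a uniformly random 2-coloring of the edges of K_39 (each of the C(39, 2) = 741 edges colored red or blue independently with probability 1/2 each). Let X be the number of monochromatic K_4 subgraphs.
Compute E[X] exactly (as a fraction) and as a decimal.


Let X = Σ_S X_S over the C(39, 4) = 82251 subsets S of size 4, where X_S = 1 if the K_4 on S is monochromatic.
For a fixed S, the K_4 on S has C(4, 2) = 6 edges. P[all 6 edges red] = (1/2)^6, and likewise for blue, so P[monochromatic] = 2·(1/2)^6 = 2^{1 − 6} = 1/32.
By linearity of expectation: E[X] = C(39, 4) · 2^{1 − 6} = 82251 · 1/32 = 82251/32.
Numerically: E[X] ≈ 2570.343750.

E[X] = C(39,4)·2^(1−C(4,2)) = 82251/32 ≈ 2570.343750.


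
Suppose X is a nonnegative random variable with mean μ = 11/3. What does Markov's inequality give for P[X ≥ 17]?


μ = E[X] = 11/3, a = 17.
Markov: P[X ≥ 17] ≤ μ/a = (11/3)/17 = 11/51.
Numerically: ≈ 0.215686.
(Since a = 17 > μ = 3.666667, the bound 11/51 is < 1 and informative.)

P[X ≥ 17] ≤ 11/51 ≈ 0.215686.


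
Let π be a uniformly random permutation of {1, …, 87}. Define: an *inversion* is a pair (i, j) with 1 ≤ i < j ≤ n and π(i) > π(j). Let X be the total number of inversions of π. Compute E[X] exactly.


Write X = Σ X_I over the C(87, 2) = 3741 pairs i < j, with X_I the indicator of one inversion.
There are 3741 indicators.
For each fixed pair i < j, the values π(i) and π(j) are two distinct elements of {1, …, 87} in uniformly random order; by symmetry P[π(i) > π(j)] = 1/2.
By linearity: E[X] = 3741 · (1/2) = C(87, 2) · (1/2) = 3741/2 = 3741/2 ≈ 1870.500.

E[X] = 3741/2 = 1870.500.


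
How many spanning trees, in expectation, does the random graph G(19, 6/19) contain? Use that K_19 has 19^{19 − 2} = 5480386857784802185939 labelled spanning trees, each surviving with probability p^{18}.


K_19 has 19^{19 − 2} = 5480386857784802185939 labelled spanning trees.
For each such spanning tree H, let X_H = 1 if all 18 edges of H are present in G. Then P[X_H = 1] = p^{18} = (6/19)^{18} = 101559956668416/104127350297911241532841.
Summing the indicators: E[X] = Σ_H E[X_H] = 5480386857784802185939 · p^{18} = 5480386857784802185939 · 101559956668416/104127350297911241532841 = 101559956668416/19.
Numerically: E[X] ≈ 5.35e+12.

E[X] = 5480386857784802185939 · (6/19)^{18} = 101559956668416/19 ≈ 5.35e+12.


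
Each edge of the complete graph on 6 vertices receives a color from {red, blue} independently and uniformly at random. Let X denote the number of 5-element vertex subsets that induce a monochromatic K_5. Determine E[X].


Let X = Σ_S X_S over the C(6, 5) = 6 subsets S of size 5, where X_S = 1 if the K_5 on S is monochromatic.
For a fixed S, the K_5 on S has C(5, 2) = 10 edges. P[all 10 edges red] = (1/2)^10, and likewise for blue, so P[monochromatic] = 2·(1/2)^10 = 2^{1 − 10} = 1/512.
By linearity of expectation: E[X] = C(6, 5) · 2^{1 − 10} = 6 · 1/512 = 3/256.
Numerically: E[X] ≈ 0.0117.

E[X] = C(6,5)·2^(1−C(5,2)) = 3/256 ≈ 0.0117.


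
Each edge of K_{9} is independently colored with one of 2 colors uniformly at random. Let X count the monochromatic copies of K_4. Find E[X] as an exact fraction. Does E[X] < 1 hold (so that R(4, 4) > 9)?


E[X] = C(9, 4) · 2^{1 − 6} = 126 · 2^{−5} = 126/32.
As a reduced fraction: E[X] = 63/16 ≈ 3.937500.
Is E[X] < 1? NO.
Since E[X] ≥ 1, the first-moment bound is inconclusive at n = 9; it does NOT by itself certify R(4, 4) > 9.

E[X] = 63/16 ≈ 3.937500; E[X] ≥ 1; first-moment method inconclusive here.


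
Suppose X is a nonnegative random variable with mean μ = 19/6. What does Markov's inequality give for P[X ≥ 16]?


μ = E[X] = 19/6, a = 16.
Markov: P[X ≥ 16] ≤ μ/a = (19/6)/16 = 19/96.
Numerically: ≈ 0.198.
(Since a = 16 > μ = 3.167, the bound 19/96 is < 1 and informative.)

P[X ≥ 16] ≤ 19/96 ≈ 0.198.


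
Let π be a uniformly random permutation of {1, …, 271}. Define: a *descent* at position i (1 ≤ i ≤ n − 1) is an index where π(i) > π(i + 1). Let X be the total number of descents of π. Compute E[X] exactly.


Write X = Σ X_I over i = 1, …, 270, with X_I the indicator of one descent.
There are 270 indicators.
For each fixed i, the pair (π(i), π(i+1)) is a uniformly random ordered pair of distinct values from {1, …, 271}; by symmetry P[π(i) > π(i+1)] = 1/2.
By linearity: E[X] = 270 · (1/2) = (271 − 1) · (1/2) = 135 ≈ 135.000.

E[X] = 135 = 135.000.


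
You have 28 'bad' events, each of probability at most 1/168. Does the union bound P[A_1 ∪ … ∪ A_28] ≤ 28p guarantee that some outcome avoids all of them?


Union bound: P[∪_{i=1}^{28} A_i] ≤ Σ_i P[A_i] ≤ 28·p = 28·(1/168) = 1/6.
Numerically: 1/6 ≈ 0.166667.
Is 1/6 < 1? YES.
Since P[∪ A_i] ≤ 1/6 < 1, the complement has P[∩ A_i^c] ≥ 1 − 1/6 = 5/6 > 0, so some outcome avoids every A_i.

28·p = 1/6 ≈ 0.166667; existence CERTIFIED by the union bound.


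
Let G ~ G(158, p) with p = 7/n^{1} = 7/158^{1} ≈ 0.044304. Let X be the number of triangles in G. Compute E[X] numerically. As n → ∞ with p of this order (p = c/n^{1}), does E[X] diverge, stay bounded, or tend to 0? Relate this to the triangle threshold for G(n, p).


Number of potential triangles: C(158, 3) = 644956.
Each occurs with probability p³ ≈ (0.044304)³ ≈ 8.6960666e-05.
By linearity: E[X] = C(158, 3)·p³ ≈ 644956 · 8.6960666e-05 ≈ 56.08580.
Here α = 1, so p = 7/n is exactly at the triangle threshold p ~ 1/n. Asymptotically E[X] → c³/6 = 7³/6 = 343/6 ≈ 57.16667, a bounded constant. In this regime the triangle count is asymptotically Poisson(c³/6).

E[X] ≈ 56.08580; in regime p = Θ(1/n^{1}) E[X] stays bounded (at the triangle threshold p ~ 1/n).
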